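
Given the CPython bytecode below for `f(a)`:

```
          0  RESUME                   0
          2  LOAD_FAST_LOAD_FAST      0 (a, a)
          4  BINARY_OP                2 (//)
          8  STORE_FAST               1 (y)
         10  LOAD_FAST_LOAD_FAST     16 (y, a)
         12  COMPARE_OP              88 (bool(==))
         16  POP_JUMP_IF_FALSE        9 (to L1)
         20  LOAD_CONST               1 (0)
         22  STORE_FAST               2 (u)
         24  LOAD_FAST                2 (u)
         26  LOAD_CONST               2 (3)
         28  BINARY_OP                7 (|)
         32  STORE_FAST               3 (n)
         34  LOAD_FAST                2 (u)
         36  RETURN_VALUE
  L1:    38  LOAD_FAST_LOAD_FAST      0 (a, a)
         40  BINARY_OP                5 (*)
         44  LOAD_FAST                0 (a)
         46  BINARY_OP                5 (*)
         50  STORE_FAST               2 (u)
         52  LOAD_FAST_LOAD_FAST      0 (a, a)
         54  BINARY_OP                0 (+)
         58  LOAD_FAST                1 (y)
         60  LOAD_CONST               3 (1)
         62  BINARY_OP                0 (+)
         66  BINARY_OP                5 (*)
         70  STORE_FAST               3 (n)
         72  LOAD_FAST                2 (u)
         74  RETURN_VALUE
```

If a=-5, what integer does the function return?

-125

LOAD_FAST_LOAD_FAST a,a → push -5,-5. Stack: [-5, -5]
BINARY_OP // → -5 // -5 = 1. Stack: [1]
STORE_FAST y → y=1. Stack: []
LOAD_FAST_LOAD_FAST y,a → push 1,-5. Stack: [1, -5]
COMPARE_OP bool(==) → 1 vs -5 = False. Stack: [False]
POP_JUMP_IF_FALSE → pop False; jump. Stack: []
LOAD_FAST_LOAD_FAST a,a → push -5,-5. Stack: [-5, -5]
BINARY_OP * → -5 * -5 = 25. Stack: [25]
LOAD_FAST a → push -5. Stack: [25, -5]
BINARY_OP * → 25 * -5 = -125. Stack: [-125]
STORE_FAST u → u=-125. Stack: []
LOAD_FAST_LOAD_FAST a,a → push -5,-5. Stack: [-5, -5]
BINARY_OP + → -5 + -5 = -10. Stack: [-10]
LOAD_FAST y → push 1. Stack: [-10, 1]
LOAD_CONST → push 1. Stack: [-10, 1, 1]
BINARY_OP + → 1 + 1 = 2. Stack: [-10, 2]
BINARY_OP * → -10 * 2 = -20. Stack: [-20]
STORE_FAST n → n=-20. Stack: []
LOAD_FAST u → push -125. Stack: [-125]
RETURN_VALUE → return -125.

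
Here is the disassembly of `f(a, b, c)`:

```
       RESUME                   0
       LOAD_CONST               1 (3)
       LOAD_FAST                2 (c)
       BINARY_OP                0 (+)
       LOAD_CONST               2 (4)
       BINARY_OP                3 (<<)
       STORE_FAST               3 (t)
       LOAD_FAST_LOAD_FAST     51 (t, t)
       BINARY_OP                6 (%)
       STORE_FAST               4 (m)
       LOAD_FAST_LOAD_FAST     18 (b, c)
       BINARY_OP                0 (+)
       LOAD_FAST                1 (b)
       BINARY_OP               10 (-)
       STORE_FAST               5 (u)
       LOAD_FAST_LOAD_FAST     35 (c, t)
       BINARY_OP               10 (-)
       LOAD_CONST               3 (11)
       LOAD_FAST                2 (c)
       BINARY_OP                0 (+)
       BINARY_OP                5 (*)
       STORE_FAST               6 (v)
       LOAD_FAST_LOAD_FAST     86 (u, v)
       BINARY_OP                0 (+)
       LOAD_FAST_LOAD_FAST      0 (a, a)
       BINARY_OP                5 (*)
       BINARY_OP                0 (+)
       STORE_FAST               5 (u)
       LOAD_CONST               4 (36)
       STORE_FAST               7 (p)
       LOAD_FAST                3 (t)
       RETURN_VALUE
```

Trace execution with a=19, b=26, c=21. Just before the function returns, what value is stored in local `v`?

-11616

LOAD_CONST → push 3. Stack: [3]
LOAD_FAST c → push 21. Stack: [3, 21]
BINARY_OP + → 3 + 21 = 24. Stack: [24]
LOAD_CONST → push 4. Stack: [24, 4]
BINARY_OP << → 24 << 4 = 384. Stack: [384]
STORE_FAST t → t=384. Stack: []
LOAD_FAST_LOAD_FAST t,t → push 384,384. Stack: [384, 384]
BINARY_OP % → 384 % 384 = 0. Stack: [0]
STORE_FAST m → m=0. Stack: []
LOAD_FAST_LOAD_FAST b,c → push 26,21. Stack: [26, 21]
BINARY_OP + → 26 + 21 = 47. Stack: [47]
LOAD_FAST b → push 26. Stack: [47, 26]
BINARY_OP - → 47 - 26 = 21. Stack: [21]
STORE_FAST u → u=21. Stack: []
LOAD_FAST_LOAD_FAST c,t → push 21,384. Stack: [21, 384]
BINARY_OP - → 21 - 384 = -363. Stack: [-363]
LOAD_CONST → push 11. Stack: [-363, 11]
LOAD_FAST c → push 21. Stack: [-363, 11, 21]
BINARY_OP + → 11 + 21 = 32. Stack: [-363, 32]
BINARY_OP * → -363 * 32 = -11616. Stack: [-11616]
STORE_FAST v → v=-11616. Stack: []
LOAD_FAST_LOAD_FAST u,v → push 21,-11616. Stack: [21, -11616]
BINARY_OP + → 21 + -11616 = -11595. Stack: [-11595]
LOAD_FAST_LOAD_FAST a,a → push 19,19. Stack: [-11595, 19, 19]
BINARY_OP * → 19 * 19 = 361. Stack: [-11595, 361]
BINARY_OP + → -11595 + 361 = -11234. Stack: [-11234]
STORE_FAST u → u=-11234. Stack: []
LOAD_CONST → push 36. Stack: [36]
STORE_FAST p → p=36. Stack: []
LOAD_FAST t → push 384. Stack: [384]
RETURN_VALUE → return 384.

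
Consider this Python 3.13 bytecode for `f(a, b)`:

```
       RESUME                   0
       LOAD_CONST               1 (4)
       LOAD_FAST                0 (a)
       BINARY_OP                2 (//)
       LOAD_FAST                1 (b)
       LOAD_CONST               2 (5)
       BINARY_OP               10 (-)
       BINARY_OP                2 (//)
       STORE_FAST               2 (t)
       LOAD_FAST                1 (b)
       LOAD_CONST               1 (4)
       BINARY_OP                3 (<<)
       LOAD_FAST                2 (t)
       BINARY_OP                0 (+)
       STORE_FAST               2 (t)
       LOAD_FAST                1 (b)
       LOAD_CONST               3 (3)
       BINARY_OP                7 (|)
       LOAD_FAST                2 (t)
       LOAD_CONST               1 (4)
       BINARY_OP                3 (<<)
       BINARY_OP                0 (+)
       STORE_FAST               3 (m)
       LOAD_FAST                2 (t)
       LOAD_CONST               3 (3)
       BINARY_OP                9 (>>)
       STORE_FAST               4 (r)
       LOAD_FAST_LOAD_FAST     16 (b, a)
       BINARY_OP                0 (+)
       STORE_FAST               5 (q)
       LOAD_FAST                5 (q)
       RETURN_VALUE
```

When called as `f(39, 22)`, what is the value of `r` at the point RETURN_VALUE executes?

44

LOAD_CONST → push 4. Stack: [4]
LOAD_FAST a → push 39. Stack: [4, 39]
BINARY_OP // → 4 // 39 = 0. Stack: [0]
LOAD_FAST b → push 22. Stack: [0, 22]
LOAD_CONST → push 5. Stack: [0, 22, 5]
BINARY_OP - → 22 - 5 = 17. Stack: [0, 17]
BINARY_OP // → 0 // 17 = 0. Stack: [0]
STORE_FAST t → t=0. Stack: []
LOAD_FAST b → push 22. Stack: [22]
LOAD_CONST → push 4. Stack: [22, 4]
BINARY_OP << → 22 << 4 = 352. Stack: [352]
LOAD_FAST t → push 0. Stack: [352, 0]
BINARY_OP + → 352 + 0 = 352. Stack: [352]
STORE_FAST t → t=352. Stack: []
LOAD_FAST b → push 22. Stack: [22]
LOAD_CONST → push 3. Stack: [22, 3]
BINARY_OP | → 22 | 3 = 23. Stack: [23]
LOAD_FAST t → push 352. Stack: [23, 352]
LOAD_CONST → push 4. Stack: [23, 352, 4]
BINARY_OP << → 352 << 4 = 5632. Stack: [23, 5632]
BINARY_OP + → 23 + 5632 = 5655. Stack: [5655]
STORE_FAST m → m=5655. Stack: []
LOAD_FAST t → push 352. Stack: [352]
LOAD_CONST → push 3. Stack: [352, 3]
BINARY_OP >> → 352 >> 3 = 44. Stack: [44]
STORE_FAST r → r=44. Stack: []
LOAD_FAST_LOAD_FAST b,a → push 22,39. Stack: [22, 39]
BINARY_OP + → 22 + 39 = 61. Stack: [61]
STORE_FAST q → q=61. Stack: []
LOAD_FAST q → push 61. Stack: [61]
RETURN_VALUE → return 61.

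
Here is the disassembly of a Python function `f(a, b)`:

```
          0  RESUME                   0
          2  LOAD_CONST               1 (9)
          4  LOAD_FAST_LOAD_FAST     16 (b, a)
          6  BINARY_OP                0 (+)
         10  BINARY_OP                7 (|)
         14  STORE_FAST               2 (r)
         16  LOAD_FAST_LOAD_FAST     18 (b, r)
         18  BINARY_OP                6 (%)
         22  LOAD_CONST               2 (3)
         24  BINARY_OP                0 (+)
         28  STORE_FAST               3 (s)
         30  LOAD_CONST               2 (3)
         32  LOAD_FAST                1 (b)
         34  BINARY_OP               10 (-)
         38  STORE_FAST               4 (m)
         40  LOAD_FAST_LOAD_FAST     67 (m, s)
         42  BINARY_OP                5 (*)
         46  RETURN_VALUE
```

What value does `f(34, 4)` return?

LOAD_CONST → push 9. Stack: [9]
LOAD_FAST_LOAD_FAST b,a → push 4,34. Stack: [9, 4, 34]
BINARY_OP + → 4 + 34 = 38. Stack: [9, 38]
BINARY_OP | → 9 | 38 = 47. Stack: [47]
STORE_FAST r → r=47. Stack: []
LOAD_FAST_LOAD_FAST b,r → push 4,47. Stack: [4, 47]
BINARY_OP % → 4 % 47 = 4. Stack: [4]
LOAD_CONST → push 3. Stack: [4, 3]
BINARY_OP + → 4 + 3 = 7. Stack: [7]
STORE_FAST s → s=7. Stack: []
LOAD_CONST → push 3. Stack: [3]
LOAD_FAST b → push 4. Stack: [3, 4]
BINARY_OP - → 3 - 4 = -1. Stack: [-1]
STORE_FAST m → m=-1. Stack: []
LOAD_FAST_LOAD_FAST m,s → push -1,7. Stack: [-1, 7]
BINARY_OP * → -1 * 7 = -7. Stack: [-7]
RETURN_VALUE → return -7.

-7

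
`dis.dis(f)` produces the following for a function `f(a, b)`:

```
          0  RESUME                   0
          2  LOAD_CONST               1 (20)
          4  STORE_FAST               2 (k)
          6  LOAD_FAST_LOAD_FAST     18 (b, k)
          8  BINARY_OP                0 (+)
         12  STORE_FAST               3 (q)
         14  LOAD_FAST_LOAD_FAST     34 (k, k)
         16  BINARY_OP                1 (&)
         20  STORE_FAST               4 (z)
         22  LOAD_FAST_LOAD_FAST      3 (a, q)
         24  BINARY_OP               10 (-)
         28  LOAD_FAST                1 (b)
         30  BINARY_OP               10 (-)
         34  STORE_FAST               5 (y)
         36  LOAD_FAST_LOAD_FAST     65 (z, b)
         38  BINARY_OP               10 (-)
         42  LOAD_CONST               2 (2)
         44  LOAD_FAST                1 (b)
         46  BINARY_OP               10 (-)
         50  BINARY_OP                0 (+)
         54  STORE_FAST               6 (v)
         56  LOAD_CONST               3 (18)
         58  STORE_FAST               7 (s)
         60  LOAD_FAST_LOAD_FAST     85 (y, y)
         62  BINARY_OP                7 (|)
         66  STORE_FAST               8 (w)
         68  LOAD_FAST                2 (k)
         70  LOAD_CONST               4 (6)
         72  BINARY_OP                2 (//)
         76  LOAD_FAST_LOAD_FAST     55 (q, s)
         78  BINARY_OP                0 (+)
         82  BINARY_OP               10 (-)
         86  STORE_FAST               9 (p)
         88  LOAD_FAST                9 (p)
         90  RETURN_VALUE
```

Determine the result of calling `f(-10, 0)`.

LOAD_CONST → push 20. Stack: [20]
STORE_FAST k → k=20. Stack: []
LOAD_FAST_LOAD_FAST b,k → push 0,20. Stack: [0, 20]
BINARY_OP + → 0 + 20 = 20. Stack: [20]
STORE_FAST q → q=20. Stack: []
LOAD_FAST_LOAD_FAST k,k → push 20,20. Stack: [20, 20]
BINARY_OP & → 20 & 20 = 20. Stack: [20]
STORE_FAST z → z=20. Stack: []
LOAD_FAST_LOAD_FAST a,q → push -10,20. Stack: [-10, 20]
BINARY_OP - → -10 - 20 = -30. Stack: [-30]
LOAD_FAST b → push 0. Stack: [-30, 0]
BINARY_OP - → -30 - 0 = -30. Stack: [-30]
STORE_FAST y → y=-30. Stack: []
LOAD_FAST_LOAD_FAST z,b → push 20,0. Stack: [20, 0]
BINARY_OP - → 20 - 0 = 20. Stack: [20]
LOAD_CONST → push 2. Stack: [20, 2]
LOAD_FAST b → push 0. Stack: [20, 2, 0]
BINARY_OP - → 2 - 0 = 2. Stack: [20, 2]
BINARY_OP + → 20 + 2 = 22. Stack: [22]
STORE_FAST v → v=22. Stack: []
LOAD_CONST → push 18. Stack: [18]
STORE_FAST s → s=18. Stack: []
LOAD_FAST_LOAD_FAST y,y → push -30,-30. Stack: [-30, -30]
BINARY_OP | → -30 | -30 = -30. Stack: [-30]
STORE_FAST w → w=-30. Stack: []
LOAD_FAST k → push 20. Stack: [20]
LOAD_CONST → push 6. Stack: [20, 6]
BINARY_OP // → 20 // 6 = 3. Stack: [3]
LOAD_FAST_LOAD_FAST q,s → push 20,18. Stack: [3, 20, 18]
BINARY_OP + → 20 + 18 = 38. Stack: [3, 38]
BINARY_OP - → 3 - 38 = -35. Stack: [-35]
STORE_FAST p → p=-35. Stack: []
LOAD_FAST p → push -35. Stack: [-35]
RETURN_VALUE → return -35.

-35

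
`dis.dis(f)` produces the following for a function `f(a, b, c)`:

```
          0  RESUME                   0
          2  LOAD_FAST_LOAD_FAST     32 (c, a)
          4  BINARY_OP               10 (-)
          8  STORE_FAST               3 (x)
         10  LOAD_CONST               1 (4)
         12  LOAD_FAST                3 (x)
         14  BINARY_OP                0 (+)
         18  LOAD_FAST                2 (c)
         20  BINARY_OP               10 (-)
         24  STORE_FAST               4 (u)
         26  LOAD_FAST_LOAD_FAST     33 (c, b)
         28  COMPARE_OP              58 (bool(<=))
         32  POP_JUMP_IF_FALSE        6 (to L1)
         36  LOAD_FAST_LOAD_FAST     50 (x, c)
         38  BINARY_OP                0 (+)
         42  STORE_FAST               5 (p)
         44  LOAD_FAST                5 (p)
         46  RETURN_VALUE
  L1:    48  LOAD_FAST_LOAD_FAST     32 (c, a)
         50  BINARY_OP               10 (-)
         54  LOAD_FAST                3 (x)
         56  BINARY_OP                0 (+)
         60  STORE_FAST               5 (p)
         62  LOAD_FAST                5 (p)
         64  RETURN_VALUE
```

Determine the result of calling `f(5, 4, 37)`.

64

LOAD_FAST_LOAD_FAST c,a → push 37,5. Stack: [37, 5]
BINARY_OP - → 37 - 5 = 32. Stack: [32]
STORE_FAST x → x=32. Stack: []
LOAD_CONST → push 4. Stack: [4]
LOAD_FAST x → push 32. Stack: [4, 32]
BINARY_OP + → 4 + 32 = 36. Stack: [36]
LOAD_FAST c → push 37. Stack: [36, 37]
BINARY_OP - → 36 - 37 = -1. Stack: [-1]
STORE_FAST u → u=-1. Stack: []
LOAD_FAST_LOAD_FAST c,b → push 37,4. Stack: [37, 4]
COMPARE_OP bool(<=) → 37 vs 4 = False. Stack: [False]
POP_JUMP_IF_FALSE → pop False; jump. Stack: []
LOAD_FAST_LOAD_FAST c,a → push 37,5. Stack: [37, 5]
BINARY_OP - → 37 - 5 = 32. Stack: [32]
LOAD_FAST x → push 32. Stack: [32, 32]
BINARY_OP + → 32 + 32 = 64. Stack: [64]
STORE_FAST p → p=64. Stack: []
LOAD_FAST p → push 64. Stack: [64]
RETURN_VALUE → return 64.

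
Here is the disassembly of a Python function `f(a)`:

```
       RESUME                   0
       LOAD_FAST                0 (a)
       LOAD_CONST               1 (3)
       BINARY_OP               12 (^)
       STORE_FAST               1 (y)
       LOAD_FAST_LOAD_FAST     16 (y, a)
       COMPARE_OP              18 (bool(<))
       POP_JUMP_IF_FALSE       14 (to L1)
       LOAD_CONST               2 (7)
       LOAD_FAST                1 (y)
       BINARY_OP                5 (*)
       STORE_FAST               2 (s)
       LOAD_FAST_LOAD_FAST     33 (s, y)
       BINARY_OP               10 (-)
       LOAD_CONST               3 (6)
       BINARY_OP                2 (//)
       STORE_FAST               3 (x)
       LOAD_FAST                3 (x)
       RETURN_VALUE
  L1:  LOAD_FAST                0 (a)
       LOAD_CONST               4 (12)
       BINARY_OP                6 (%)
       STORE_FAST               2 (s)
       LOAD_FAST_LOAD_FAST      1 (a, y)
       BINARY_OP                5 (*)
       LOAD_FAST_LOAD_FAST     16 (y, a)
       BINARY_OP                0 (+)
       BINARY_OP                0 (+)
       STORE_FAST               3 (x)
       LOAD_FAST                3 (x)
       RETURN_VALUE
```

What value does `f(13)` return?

LOAD_FAST a → push 13. Stack: [13]
LOAD_CONST → push 3. Stack: [13, 3]
BINARY_OP ^ → 13 ^ 3 = 14. Stack: [14]
STORE_FAST y → y=14. Stack: []
LOAD_FAST_LOAD_FAST y,a → push 14,13. Stack: [14, 13]
COMPARE_OP bool(<) → 14 vs 13 = False. Stack: [False]
POP_JUMP_IF_FALSE → pop False; jump. Stack: []
LOAD_FAST a → push 13. Stack: [13]
LOAD_CONST → push 12. Stack: [13, 12]
BINARY_OP % → 13 % 12 = 1. Stack: [1]
STORE_FAST s → s=1. Stack: []
LOAD_FAST_LOAD_FAST a,y → push 13,14. Stack: [13, 14]
BINARY_OP * → 13 * 14 = 182. Stack: [182]
LOAD_FAST_LOAD_FAST y,a → push 14,13. Stack: [182, 14, 13]
BINARY_OP + → 14 + 13 = 27. Stack: [182, 27]
BINARY_OP + → 182 + 27 = 209. Stack: [209]
STORE_FAST x → x=209. Stack: []
LOAD_FAST x → push 209. Stack: [209]
RETURN_VALUE → return 209.

209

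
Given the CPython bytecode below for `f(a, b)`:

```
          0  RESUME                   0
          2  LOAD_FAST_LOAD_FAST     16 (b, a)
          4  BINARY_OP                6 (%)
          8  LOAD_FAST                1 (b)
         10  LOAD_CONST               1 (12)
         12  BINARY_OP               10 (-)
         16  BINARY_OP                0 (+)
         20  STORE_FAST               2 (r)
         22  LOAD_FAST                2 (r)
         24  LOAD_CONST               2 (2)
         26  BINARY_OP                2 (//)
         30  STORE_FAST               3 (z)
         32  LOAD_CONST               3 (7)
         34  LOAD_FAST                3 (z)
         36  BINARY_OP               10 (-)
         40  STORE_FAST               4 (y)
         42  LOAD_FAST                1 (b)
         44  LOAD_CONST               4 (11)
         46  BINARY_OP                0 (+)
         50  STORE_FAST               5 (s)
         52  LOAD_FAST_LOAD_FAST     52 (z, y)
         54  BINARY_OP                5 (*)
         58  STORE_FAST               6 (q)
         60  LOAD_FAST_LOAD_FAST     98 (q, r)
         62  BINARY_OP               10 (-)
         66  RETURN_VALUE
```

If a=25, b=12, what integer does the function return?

LOAD_FAST_LOAD_FAST b,a → push 12,25. Stack: [12, 25]
BINARY_OP % → 12 % 25 = 12. Stack: [12]
LOAD_FAST b → push 12. Stack: [12, 12]
LOAD_CONST → push 12. Stack: [12, 12, 12]
BINARY_OP - → 12 - 12 = 0. Stack: [12, 0]
BINARY_OP + → 12 + 0 = 12. Stack: [12]
STORE_FAST r → r=12. Stack: []
LOAD_FAST r → push 12. Stack: [12]
LOAD_CONST → push 2. Stack: [12, 2]
BINARY_OP // → 12 // 2 = 6. Stack: [6]
STORE_FAST z → z=6. Stack: []
LOAD_CONST → push 7. Stack: [7]
LOAD_FAST z → push 6. Stack: [7, 6]
BINARY_OP - → 7 - 6 = 1. Stack: [1]
STORE_FAST y → y=1. Stack: []
LOAD_FAST b → push 12. Stack: [12]
LOAD_CONST → push 11. Stack: [12, 11]
BINARY_OP + → 12 + 11 = 23. Stack: [23]
STORE_FAST s → s=23. Stack: []
LOAD_FAST_LOAD_FAST z,y → push 6,1. Stack: [6, 1]
BINARY_OP * → 6 * 1 = 6. Stack: [6]
STORE_FAST q → q=6. Stack: []
LOAD_FAST_LOAD_FAST q,r → push 6,12. Stack: [6, 12]
BINARY_OP - → 6 - 12 = -6. Stack: [-6]
RETURN_VALUE → return -6.

-6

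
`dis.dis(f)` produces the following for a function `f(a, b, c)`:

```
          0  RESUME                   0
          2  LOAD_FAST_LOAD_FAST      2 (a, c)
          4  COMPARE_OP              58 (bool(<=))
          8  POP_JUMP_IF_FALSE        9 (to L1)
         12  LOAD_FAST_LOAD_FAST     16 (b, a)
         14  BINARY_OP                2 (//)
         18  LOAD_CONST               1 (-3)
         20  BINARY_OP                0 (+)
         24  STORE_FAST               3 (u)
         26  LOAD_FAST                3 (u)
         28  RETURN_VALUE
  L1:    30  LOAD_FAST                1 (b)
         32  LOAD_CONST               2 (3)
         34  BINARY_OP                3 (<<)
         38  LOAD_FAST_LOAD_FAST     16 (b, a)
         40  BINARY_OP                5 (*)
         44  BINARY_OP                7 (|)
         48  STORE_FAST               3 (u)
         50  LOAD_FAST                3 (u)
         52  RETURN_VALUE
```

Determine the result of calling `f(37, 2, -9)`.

LOAD_FAST_LOAD_FAST a,c → push 37,-9. Stack: [37, -9]
COMPARE_OP bool(<=) → 37 vs -9 = False. Stack: [False]
POP_JUMP_IF_FALSE → pop False; jump. Stack: []
LOAD_FAST b → push 2. Stack: [2]
LOAD_CONST → push 3. Stack: [2, 3]
BINARY_OP << → 2 << 3 = 16. Stack: [16]
LOAD_FAST_LOAD_FAST b,a → push 2,37. Stack: [16, 2, 37]
BINARY_OP * → 2 * 37 = 74. Stack: [16, 74]
BINARY_OP | → 16 | 74 = 90. Stack: [90]
STORE_FAST u → u=90. Stack: []
LOAD_FAST u → push 90. Stack: [90]
RETURN_VALUE → return 90.

90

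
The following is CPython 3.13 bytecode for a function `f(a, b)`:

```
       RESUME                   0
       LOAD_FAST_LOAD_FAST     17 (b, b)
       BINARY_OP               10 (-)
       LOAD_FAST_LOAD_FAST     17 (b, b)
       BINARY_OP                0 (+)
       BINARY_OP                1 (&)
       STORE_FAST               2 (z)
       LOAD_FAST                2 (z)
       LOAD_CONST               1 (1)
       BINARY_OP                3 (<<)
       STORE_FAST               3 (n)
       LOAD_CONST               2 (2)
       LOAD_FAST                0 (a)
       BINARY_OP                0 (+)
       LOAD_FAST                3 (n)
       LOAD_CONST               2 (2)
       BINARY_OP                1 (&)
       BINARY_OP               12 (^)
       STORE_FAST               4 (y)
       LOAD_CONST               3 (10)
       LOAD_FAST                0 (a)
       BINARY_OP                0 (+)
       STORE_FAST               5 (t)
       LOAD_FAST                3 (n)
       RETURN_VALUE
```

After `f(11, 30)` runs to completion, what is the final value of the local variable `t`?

LOAD_FAST_LOAD_FAST b,b → push 30,30. Stack: [30, 30]
BINARY_OP - → 30 - 30 = 0. Stack: [0]
LOAD_FAST_LOAD_FAST b,b → push 30,30. Stack: [0, 30, 30]
BINARY_OP + → 30 + 30 = 60. Stack: [0, 60]
BINARY_OP & → 0 & 60 = 0. Stack: [0]
STORE_FAST z → z=0. Stack: []
LOAD_FAST z → push 0. Stack: [0]
LOAD_CONST → push 1. Stack: [0, 1]
BINARY_OP << → 0 << 1 = 0. Stack: [0]
STORE_FAST n → n=0. Stack: []
LOAD_CONST → push 2. Stack: [2]
LOAD_FAST a → push 11. Stack: [2, 11]
BINARY_OP + → 2 + 11 = 13. Stack: [13]
LOAD_FAST n → push 0. Stack: [13, 0]
LOAD_CONST → push 2. Stack: [13, 0, 2]
BINARY_OP & → 0 & 2 = 0. Stack: [13, 0]
BINARY_OP ^ → 13 ^ 0 = 13. Stack: [13]
STORE_FAST y → y=13. Stack: []
LOAD_CONST → push 10. Stack: [10]
LOAD_FAST a → push 11. Stack: [10, 11]
BINARY_OP + → 10 + 11 = 21. Stack: [21]
STORE_FAST t → t=21. Stack: []
LOAD_FAST n → push 0. Stack: [0]
RETURN_VALUE → return 0.

21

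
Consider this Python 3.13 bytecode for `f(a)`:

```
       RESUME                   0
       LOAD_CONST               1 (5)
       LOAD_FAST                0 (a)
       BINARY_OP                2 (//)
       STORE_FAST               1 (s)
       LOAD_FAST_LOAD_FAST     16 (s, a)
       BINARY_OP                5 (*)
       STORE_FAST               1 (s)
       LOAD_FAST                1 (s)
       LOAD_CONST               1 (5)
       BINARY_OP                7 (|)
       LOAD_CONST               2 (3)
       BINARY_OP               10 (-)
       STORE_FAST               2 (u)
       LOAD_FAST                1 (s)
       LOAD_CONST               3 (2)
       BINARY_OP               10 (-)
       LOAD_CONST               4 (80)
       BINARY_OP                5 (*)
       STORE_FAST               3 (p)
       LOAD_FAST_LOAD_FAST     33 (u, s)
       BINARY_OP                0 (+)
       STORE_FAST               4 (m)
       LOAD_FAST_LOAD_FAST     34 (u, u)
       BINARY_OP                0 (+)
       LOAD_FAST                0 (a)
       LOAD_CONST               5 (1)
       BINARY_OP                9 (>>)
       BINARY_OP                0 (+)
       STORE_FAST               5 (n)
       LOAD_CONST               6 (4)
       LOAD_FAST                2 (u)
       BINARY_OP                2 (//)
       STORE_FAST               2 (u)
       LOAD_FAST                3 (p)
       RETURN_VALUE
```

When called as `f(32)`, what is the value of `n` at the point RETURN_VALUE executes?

20

LOAD_CONST → push 5. Stack: [5]
LOAD_FAST a → push 32. Stack: [5, 32]
BINARY_OP // → 5 // 32 = 0. Stack: [0]
STORE_FAST s → s=0. Stack: []
LOAD_FAST_LOAD_FAST s,a → push 0,32. Stack: [0, 32]
BINARY_OP * → 0 * 32 = 0. Stack: [0]
STORE_FAST s → s=0. Stack: []
LOAD_FAST s → push 0. Stack: [0]
LOAD_CONST → push 5. Stack: [0, 5]
BINARY_OP | → 0 | 5 = 5. Stack: [5]
LOAD_CONST → push 3. Stack: [5, 3]
BINARY_OP - → 5 - 3 = 2. Stack: [2]
STORE_FAST u → u=2. Stack: []
LOAD_FAST s → push 0. Stack: [0]
LOAD_CONST → push 2. Stack: [0, 2]
BINARY_OP - → 0 - 2 = -2. Stack: [-2]
LOAD_CONST → push 80. Stack: [-2, 80]
BINARY_OP * → -2 * 80 = -160. Stack: [-160]
STORE_FAST p → p=-160. Stack: []
LOAD_FAST_LOAD_FAST u,s → push 2,0. Stack: [2, 0]
BINARY_OP + → 2 + 0 = 2. Stack: [2]
STORE_FAST m → m=2. Stack: []
LOAD_FAST_LOAD_FAST u,u → push 2,2. Stack: [2, 2]
BINARY_OP + → 2 + 2 = 4. Stack: [4]
LOAD_FAST a → push 32. Stack: [4, 32]
LOAD_CONST → push 1. Stack: [4, 32, 1]
BINARY_OP >> → 32 >> 1 = 16. Stack: [4, 16]
BINARY_OP + → 4 + 16 = 20. Stack: [20]
STORE_FAST n → n=20. Stack: []
LOAD_CONST → push 4. Stack: [4]
LOAD_FAST u → push 2. Stack: [4, 2]
BINARY_OP // → 4 // 2 = 2. Stack: [2]
STORE_FAST u → u=2. Stack: []
LOAD_FAST p → push -160. Stack: [-160]
RETURN_VALUE → return -160.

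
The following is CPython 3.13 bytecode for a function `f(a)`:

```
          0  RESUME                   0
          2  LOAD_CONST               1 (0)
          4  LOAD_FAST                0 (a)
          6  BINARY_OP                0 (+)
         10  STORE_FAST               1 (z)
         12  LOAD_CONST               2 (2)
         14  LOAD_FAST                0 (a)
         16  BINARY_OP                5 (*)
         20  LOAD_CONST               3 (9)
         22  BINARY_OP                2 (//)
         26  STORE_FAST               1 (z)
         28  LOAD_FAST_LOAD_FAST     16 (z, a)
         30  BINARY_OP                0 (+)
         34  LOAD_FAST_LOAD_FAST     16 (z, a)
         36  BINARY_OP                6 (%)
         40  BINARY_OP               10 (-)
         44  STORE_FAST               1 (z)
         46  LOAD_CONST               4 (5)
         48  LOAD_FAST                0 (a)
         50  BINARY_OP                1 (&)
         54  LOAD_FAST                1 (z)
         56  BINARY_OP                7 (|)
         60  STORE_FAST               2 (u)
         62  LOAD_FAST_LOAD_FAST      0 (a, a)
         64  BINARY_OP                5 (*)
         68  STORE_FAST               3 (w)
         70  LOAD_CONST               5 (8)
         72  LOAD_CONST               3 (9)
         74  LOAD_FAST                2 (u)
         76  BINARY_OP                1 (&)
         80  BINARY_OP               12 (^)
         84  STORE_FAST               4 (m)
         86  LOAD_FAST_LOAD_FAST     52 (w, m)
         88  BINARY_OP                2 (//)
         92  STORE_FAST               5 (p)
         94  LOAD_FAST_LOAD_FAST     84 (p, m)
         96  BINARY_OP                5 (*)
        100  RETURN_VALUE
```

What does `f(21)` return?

LOAD_CONST → push 0. Stack: [0]
LOAD_FAST a → push 21. Stack: [0, 21]
BINARY_OP + → 0 + 21 = 21. Stack: [21]
STORE_FAST z → z=21. Stack: []
LOAD_CONST → push 2. Stack: [2]
LOAD_FAST a → push 21. Stack: [2, 21]
BINARY_OP * → 2 * 21 = 42. Stack: [42]
LOAD_CONST → push 9. Stack: [42, 9]
BINARY_OP // → 42 // 9 = 4. Stack: [4]
STORE_FAST z → z=4. Stack: []
LOAD_FAST_LOAD_FAST z,a → push 4,21. Stack: [4, 21]
BINARY_OP + → 4 + 21 = 25. Stack: [25]
LOAD_FAST_LOAD_FAST z,a → push 4,21. Stack: [25, 4, 21]
BINARY_OP % → 4 % 21 = 4. Stack: [25, 4]
BINARY_OP - → 25 - 4 = 21. Stack: [21]
STORE_FAST z → z=21. Stack: []
LOAD_CONST → push 5. Stack: [5]
LOAD_FAST a → push 21. Stack: [5, 21]
BINARY_OP & → 5 & 21 = 5. Stack: [5]
LOAD_FAST z → push 21. Stack: [5, 21]
BINARY_OP | → 5 | 21 = 21. Stack: [21]
STORE_FAST u → u=21. Stack: []
LOAD_FAST_LOAD_FAST a,a → push 21,21. Stack: [21, 21]
BINARY_OP * → 21 * 21 = 441. Stack: [441]
STORE_FAST w → w=441. Stack: []
LOAD_CONST → push 8. Stack: [8]
LOAD_CONST → push 9. Stack: [8, 9]
LOAD_FAST u → push 21. Stack: [8, 9, 21]
BINARY_OP & → 9 & 21 = 1. Stack: [8, 1]
BINARY_OP ^ → 8 ^ 1 = 9. Stack: [9]
STORE_FAST m → m=9. Stack: []
LOAD_FAST_LOAD_FAST w,m → push 441,9. Stack: [441, 9]
BINARY_OP // → 441 // 9 = 49. Stack: [49]
STORE_FAST p → p=49. Stack: []
LOAD_FAST_LOAD_FAST p,m → push 49,9. Stack: [49, 9]
BINARY_OP * → 49 * 9 = 441. Stack: [441]
RETURN_VALUE → return 441.

441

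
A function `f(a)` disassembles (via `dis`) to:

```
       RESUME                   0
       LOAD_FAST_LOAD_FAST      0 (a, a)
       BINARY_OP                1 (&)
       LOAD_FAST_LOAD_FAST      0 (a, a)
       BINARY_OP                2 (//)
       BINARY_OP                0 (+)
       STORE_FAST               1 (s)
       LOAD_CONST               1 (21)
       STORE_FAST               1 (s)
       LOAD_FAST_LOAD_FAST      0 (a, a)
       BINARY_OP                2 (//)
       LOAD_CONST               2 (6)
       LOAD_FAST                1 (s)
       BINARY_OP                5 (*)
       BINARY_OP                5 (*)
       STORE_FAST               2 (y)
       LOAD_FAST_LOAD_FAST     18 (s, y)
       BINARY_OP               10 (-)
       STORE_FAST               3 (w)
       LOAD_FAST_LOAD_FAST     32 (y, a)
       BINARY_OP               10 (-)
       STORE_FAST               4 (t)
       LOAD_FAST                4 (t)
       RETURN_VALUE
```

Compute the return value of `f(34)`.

LOAD_FAST_LOAD_FAST a,a → push 34,34. Stack: [34, 34]
BINARY_OP & → 34 & 34 = 34. Stack: [34]
LOAD_FAST_LOAD_FAST a,a → push 34,34. Stack: [34, 34, 34]
BINARY_OP // → 34 // 34 = 1. Stack: [34, 1]
BINARY_OP + → 34 + 1 = 35. Stack: [35]
STORE_FAST s → s=35. Stack: []
LOAD_CONST → push 21. Stack: [21]
STORE_FAST s → s=21. Stack: []
LOAD_FAST_LOAD_FAST a,a → push 34,34. Stack: [34, 34]
BINARY_OP // → 34 // 34 = 1. Stack: [1]
LOAD_CONST → push 6. Stack: [1, 6]
LOAD_FAST s → push 21. Stack: [1, 6, 21]
BINARY_OP * → 6 * 21 = 126. Stack: [1, 126]
BINARY_OP * → 1 * 126 = 126. Stack: [126]
STORE_FAST y → y=126. Stack: []
LOAD_FAST_LOAD_FAST s,y → push 21,126. Stack: [21, 126]
BINARY_OP - → 21 - 126 = -105. Stack: [-105]
STORE_FAST w → w=-105. Stack: []
LOAD_FAST_LOAD_FAST y,a → push 126,34. Stack: [126, 34]
BINARY_OP - → 126 - 34 = 92. Stack: [92]
STORE_FAST t → t=92. Stack: []
LOAD_FAST t → push 92. Stack: [92]
RETURN_VALUE → return 92.

92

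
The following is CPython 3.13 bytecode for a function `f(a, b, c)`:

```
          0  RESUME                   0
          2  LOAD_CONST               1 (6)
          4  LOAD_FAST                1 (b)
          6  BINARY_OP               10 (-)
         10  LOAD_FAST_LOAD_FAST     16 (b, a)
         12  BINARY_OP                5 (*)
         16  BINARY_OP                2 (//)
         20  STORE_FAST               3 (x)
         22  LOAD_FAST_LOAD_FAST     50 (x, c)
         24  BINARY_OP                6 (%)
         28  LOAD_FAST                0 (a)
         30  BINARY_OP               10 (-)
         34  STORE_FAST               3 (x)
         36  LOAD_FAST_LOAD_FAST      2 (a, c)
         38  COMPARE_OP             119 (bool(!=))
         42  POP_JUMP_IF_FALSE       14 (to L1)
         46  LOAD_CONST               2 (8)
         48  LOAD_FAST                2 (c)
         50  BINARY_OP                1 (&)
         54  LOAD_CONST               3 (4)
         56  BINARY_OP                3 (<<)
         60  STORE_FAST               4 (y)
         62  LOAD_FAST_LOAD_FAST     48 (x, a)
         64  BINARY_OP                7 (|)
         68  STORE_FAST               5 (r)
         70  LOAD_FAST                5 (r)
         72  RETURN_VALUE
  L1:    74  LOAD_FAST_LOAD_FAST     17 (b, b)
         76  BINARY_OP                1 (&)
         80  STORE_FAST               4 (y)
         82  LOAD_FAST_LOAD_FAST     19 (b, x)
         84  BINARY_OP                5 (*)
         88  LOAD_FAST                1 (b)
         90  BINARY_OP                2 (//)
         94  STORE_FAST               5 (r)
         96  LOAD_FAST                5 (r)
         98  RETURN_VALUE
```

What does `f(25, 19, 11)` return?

LOAD_CONST → push 6. Stack: [6]
LOAD_FAST b → push 19. Stack: [6, 19]
BINARY_OP - → 6 - 19 = -13. Stack: [-13]
LOAD_FAST_LOAD_FAST b,a → push 19,25. Stack: [-13, 19, 25]
BINARY_OP * → 19 * 25 = 475. Stack: [-13, 475]
BINARY_OP // → -13 // 475 = -1. Stack: [-1]
STORE_FAST x → x=-1. Stack: []
LOAD_FAST_LOAD_FAST x,c → push -1,11. Stack: [-1, 11]
BINARY_OP % → -1 % 11 = 10. Stack: [10]
LOAD_FAST a → push 25. Stack: [10, 25]
BINARY_OP - → 10 - 25 = -15. Stack: [-15]
STORE_FAST x → x=-15. Stack: []
LOAD_FAST_LOAD_FAST a,c → push 25,11. Stack: [25, 11]
COMPARE_OP bool(!=) → 25 vs 11 = True. Stack: [True]
POP_JUMP_IF_FALSE → pop True; no jump. Stack: []
LOAD_CONST → push 8. Stack: [8]
LOAD_FAST c → push 11. Stack: [8, 11]
BINARY_OP & → 8 & 11 = 8. Stack: [8]
LOAD_CONST → push 4. Stack: [8, 4]
BINARY_OP << → 8 << 4 = 128. Stack: [128]
STORE_FAST y → y=128. Stack: []
LOAD_FAST_LOAD_FAST x,a → push -15,25. Stack: [-15, 25]
BINARY_OP | → -15 | 25 = -7. Stack: [-7]
STORE_FAST r → r=-7. Stack: []
LOAD_FAST r → push -7. Stack: [-7]
RETURN_VALUE → return -7.

-7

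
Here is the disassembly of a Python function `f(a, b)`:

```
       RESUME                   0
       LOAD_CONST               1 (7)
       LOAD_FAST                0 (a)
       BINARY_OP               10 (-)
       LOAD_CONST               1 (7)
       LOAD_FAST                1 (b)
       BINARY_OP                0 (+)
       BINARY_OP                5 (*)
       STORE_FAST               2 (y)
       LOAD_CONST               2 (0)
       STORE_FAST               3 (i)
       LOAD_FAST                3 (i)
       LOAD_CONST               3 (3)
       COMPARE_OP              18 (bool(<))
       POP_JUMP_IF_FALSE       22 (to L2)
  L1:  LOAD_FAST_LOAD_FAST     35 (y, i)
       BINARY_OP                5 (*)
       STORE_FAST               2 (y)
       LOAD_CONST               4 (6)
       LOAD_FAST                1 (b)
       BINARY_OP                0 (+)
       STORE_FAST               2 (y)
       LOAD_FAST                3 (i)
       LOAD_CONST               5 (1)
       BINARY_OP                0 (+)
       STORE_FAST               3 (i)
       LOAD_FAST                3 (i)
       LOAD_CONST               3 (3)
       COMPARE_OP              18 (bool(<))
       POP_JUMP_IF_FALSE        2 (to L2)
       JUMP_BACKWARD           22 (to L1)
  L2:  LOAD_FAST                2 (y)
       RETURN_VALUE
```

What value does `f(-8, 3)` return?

9

LOAD_CONST → push 7. Stack: [7]
LOAD_FAST a → push -8. Stack: [7, -8]
BINARY_OP - → 7 - -8 = 15. Stack: [15]
LOAD_CONST → push 7. Stack: [15, 7]
LOAD_FAST b → push 3. Stack: [15, 7, 3]
BINARY_OP + → 7 + 3 = 10. Stack: [15, 10]
BINARY_OP * → 15 * 10 = 150. Stack: [150]
STORE_FAST y → y=150. Stack: []
LOAD_CONST → push 0. Stack: [0]
STORE_FAST i → i=0. Stack: []
LOAD_FAST i → push 0. Stack: [0]
LOAD_CONST → push 3. Stack: [0, 3]
COMPARE_OP bool(<) → 0 vs 3 = True. Stack: [True]
POP_JUMP_IF_FALSE → pop True; no jump. Stack: []
LOAD_FAST_LOAD_FAST y,i → push 150,0. Stack: [150, 0]
BINARY_OP * → 150 * 0 = 0. Stack: [0]
STORE_FAST y → y=0. Stack: []
LOAD_CONST → push 6. Stack: [6]
LOAD_FAST b → push 3. Stack: [6, 3]
BINARY_OP + → 6 + 3 = 9. Stack: [9]
STORE_FAST y → y=9. Stack: []
LOAD_FAST i → push 0. Stack: [0]
LOAD_CONST → push 1. Stack: [0, 1]
BINARY_OP + → 0 + 1 = 1. Stack: [1]
STORE_FAST i → i=1. Stack: []
LOAD_FAST i → push 1. Stack: [1]
LOAD_CONST → push 3. Stack: [1, 3]
COMPARE_OP bool(<) → 1 vs 3 = True. Stack: [True]
POP_JUMP_IF_FALSE → pop True; no jump. Stack: []
LOAD_FAST_LOAD_FAST y,i → push 9,1. Stack: [9, 1]
BINARY_OP * → 9 * 1 = 9. Stack: [9]
STORE_FAST y → y=9. Stack: []
LOAD_CONST → push 6. Stack: [6]
LOAD_FAST b → push 3. Stack: [6, 3]
BINARY_OP + → 6 + 3 = 9. Stack: [9]
STORE_FAST y → y=9. Stack: []
LOAD_FAST i → push 1. Stack: [1]
LOAD_CONST → push 1. Stack: [1, 1]
BINARY_OP + → 1 + 1 = 2. Stack: [2]
STORE_FAST i → i=2. Stack: []
LOAD_FAST i → push 2. Stack: [2]
LOAD_CONST → push 3. Stack: [2, 3]
COMPARE_OP bool(<) → 2 vs 3 = True. Stack: [True]
POP_JUMP_IF_FALSE → pop True; no jump. Stack: []
LOAD_FAST_LOAD_FAST y,i → push 9,2. Stack: [9, 2]
BINARY_OP * → 9 * 2 = 18. Stack: [18]
STORE_FAST y → y=18. Stack: []
LOAD_CONST → push 6. Stack: [6]
LOAD_FAST b → push 3. Stack: [6, 3]
BINARY_OP + → 6 + 3 = 9. Stack: [9]
STORE_FAST y → y=9. Stack: []
LOAD_FAST i → push 2. Stack: [2]
LOAD_CONST → push 1. Stack: [2, 1]
BINARY_OP + → 2 + 1 = 3. Stack: [3]
STORE_FAST i → i=3. Stack: []
LOAD_FAST i → push 3. Stack: [3]
LOAD_CONST → push 3. Stack: [3, 3]
COMPARE_OP bool(<) → 3 vs 3 = False. Stack: [False]
POP_JUMP_IF_FALSE → pop False; jump. Stack: []
LOAD_FAST y → push 9. Stack: [9]
RETURN_VALUE → return 9.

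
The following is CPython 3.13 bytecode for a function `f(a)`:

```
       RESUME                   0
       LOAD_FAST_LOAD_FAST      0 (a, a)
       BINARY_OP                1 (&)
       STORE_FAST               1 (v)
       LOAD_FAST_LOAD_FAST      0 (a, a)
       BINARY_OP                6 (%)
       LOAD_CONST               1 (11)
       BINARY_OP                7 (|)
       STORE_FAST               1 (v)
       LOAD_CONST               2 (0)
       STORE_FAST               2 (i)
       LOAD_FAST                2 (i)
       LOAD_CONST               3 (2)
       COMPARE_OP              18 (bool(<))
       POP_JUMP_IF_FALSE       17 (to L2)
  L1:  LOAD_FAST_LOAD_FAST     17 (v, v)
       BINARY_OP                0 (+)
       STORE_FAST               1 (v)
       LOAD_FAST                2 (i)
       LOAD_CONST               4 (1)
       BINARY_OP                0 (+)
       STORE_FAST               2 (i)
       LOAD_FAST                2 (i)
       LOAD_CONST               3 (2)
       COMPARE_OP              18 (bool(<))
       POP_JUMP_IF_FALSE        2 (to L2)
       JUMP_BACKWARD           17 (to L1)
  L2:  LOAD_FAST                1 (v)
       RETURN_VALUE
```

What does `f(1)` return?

44

LOAD_FAST_LOAD_FAST a,a → push 1,1. Stack: [1, 1]
BINARY_OP & → 1 & 1 = 1. Stack: [1]
STORE_FAST v → v=1. Stack: []
LOAD_FAST_LOAD_FAST a,a → push 1,1. Stack: [1, 1]
BINARY_OP % → 1 % 1 = 0. Stack: [0]
LOAD_CONST → push 11. Stack: [0, 11]
BINARY_OP | → 0 | 11 = 11. Stack: [11]
STORE_FAST v → v=11. Stack: []
LOAD_CONST → push 0. Stack: [0]
STORE_FAST i → i=0. Stack: []
LOAD_FAST i → push 0. Stack: [0]
LOAD_CONST → push 2. Stack: [0, 2]
COMPARE_OP bool(<) → 0 vs 2 = True. Stack: [True]
POP_JUMP_IF_FALSE → pop True; no jump. Stack: []
LOAD_FAST_LOAD_FAST v,v → push 11,11. Stack: [11, 11]
BINARY_OP + → 11 + 11 = 22. Stack: [22]
STORE_FAST v → v=22. Stack: []
LOAD_FAST i → push 0. Stack: [0]
LOAD_CONST → push 1. Stack: [0, 1]
BINARY_OP + → 0 + 1 = 1. Stack: [1]
STORE_FAST i → i=1. Stack: []
LOAD_FAST i → push 1. Stack: [1]
LOAD_CONST → push 2. Stack: [1, 2]
COMPARE_OP bool(<) → 1 vs 2 = True. Stack: [True]
POP_JUMP_IF_FALSE → pop True; no jump. Stack: []
LOAD_FAST_LOAD_FAST v,v → push 22,22. Stack: [22, 22]
BINARY_OP + → 22 + 22 = 44. Stack: [44]
STORE_FAST v → v=44. Stack: []
LOAD_FAST i → push 1. Stack: [1]
LOAD_CONST → push 1. Stack: [1, 1]
BINARY_OP + → 1 + 1 = 2. Stack: [2]
STORE_FAST i → i=2. Stack: []
LOAD_FAST i → push 2. Stack: [2]
LOAD_CONST → push 2. Stack: [2, 2]
COMPARE_OP bool(<) → 2 vs 2 = False. Stack: [False]
POP_JUMP_IF_FALSE → pop False; jump. Stack: []
LOAD_FAST v → push 44. Stack: [44]
RETURN_VALUE → return 44.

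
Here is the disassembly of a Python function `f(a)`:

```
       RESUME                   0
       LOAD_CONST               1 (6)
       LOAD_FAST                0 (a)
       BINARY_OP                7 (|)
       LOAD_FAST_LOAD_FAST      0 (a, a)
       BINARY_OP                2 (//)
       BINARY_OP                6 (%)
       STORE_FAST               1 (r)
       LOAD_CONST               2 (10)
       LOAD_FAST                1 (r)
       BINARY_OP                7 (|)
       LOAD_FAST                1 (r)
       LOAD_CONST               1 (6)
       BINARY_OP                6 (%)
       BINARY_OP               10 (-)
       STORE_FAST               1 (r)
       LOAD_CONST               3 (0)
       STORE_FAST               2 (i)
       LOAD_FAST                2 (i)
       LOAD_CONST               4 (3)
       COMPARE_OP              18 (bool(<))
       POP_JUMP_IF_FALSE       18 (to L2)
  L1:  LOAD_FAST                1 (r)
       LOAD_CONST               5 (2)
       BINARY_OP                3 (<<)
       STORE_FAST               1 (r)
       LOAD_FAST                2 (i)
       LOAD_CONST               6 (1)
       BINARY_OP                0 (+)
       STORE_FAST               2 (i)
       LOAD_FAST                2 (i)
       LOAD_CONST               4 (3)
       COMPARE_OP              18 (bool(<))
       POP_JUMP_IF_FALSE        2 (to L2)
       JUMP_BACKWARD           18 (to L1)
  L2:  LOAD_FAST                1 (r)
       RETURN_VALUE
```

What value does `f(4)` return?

640

LOAD_CONST → push 6. Stack: [6]
LOAD_FAST a → push 4. Stack: [6, 4]
BINARY_OP | → 6 | 4 = 6. Stack: [6]
LOAD_FAST_LOAD_FAST a,a → push 4,4. Stack: [6, 4, 4]
BINARY_OP // → 4 // 4 = 1. Stack: [6, 1]
BINARY_OP % → 6 % 1 = 0. Stack: [0]
STORE_FAST r → r=0. Stack: []
LOAD_CONST → push 10. Stack: [10]
LOAD_FAST r → push 0. Stack: [10, 0]
BINARY_OP | → 10 | 0 = 10. Stack: [10]
LOAD_FAST r → push 0. Stack: [10, 0]
LOAD_CONST → push 6. Stack: [10, 0, 6]
BINARY_OP % → 0 % 6 = 0. Stack: [10, 0]
BINARY_OP - → 10 - 0 = 10. Stack: [10]
STORE_FAST r → r=10. Stack: []
LOAD_CONST → push 0. Stack: [0]
STORE_FAST i → i=0. Stack: []
LOAD_FAST i → push 0. Stack: [0]
LOAD_CONST → push 3. Stack: [0, 3]
COMPARE_OP bool(<) → 0 vs 3 = True. Stack: [True]
POP_JUMP_IF_FALSE → pop True; no jump. Stack: []
LOAD_FAST r → push 10. Stack: [10]
LOAD_CONST → push 2. Stack: [10, 2]
BINARY_OP << → 10 << 2 = 40. Stack: [40]
STORE_FAST r → r=40. Stack: []
LOAD_FAST i → push 0. Stack: [0]
LOAD_CONST → push 1. Stack: [0, 1]
BINARY_OP + → 0 + 1 = 1. Stack: [1]
STORE_FAST i → i=1. Stack: []
LOAD_FAST i → push 1. Stack: [1]
LOAD_CONST → push 3. Stack: [1, 3]
COMPARE_OP bool(<) → 1 vs 3 = True. Stack: [True]
POP_JUMP_IF_FALSE → pop True; no jump. Stack: []
LOAD_FAST r → push 40. Stack: [40]
LOAD_CONST → push 2. Stack: [40, 2]
BINARY_OP << → 40 << 2 = 160. Stack: [160]
STORE_FAST r → r=160. Stack: []
LOAD_FAST i → push 1. Stack: [1]
LOAD_CONST → push 1. Stack: [1, 1]
BINARY_OP + → 1 + 1 = 2. Stack: [2]
STORE_FAST i → i=2. Stack: []
LOAD_FAST i → push 2. Stack: [2]
LOAD_CONST → push 3. Stack: [2, 3]
COMPARE_OP bool(<) → 2 vs 3 = True. Stack: [True]
POP_JUMP_IF_FALSE → pop True; no jump. Stack: []
LOAD_FAST r → push 160. Stack: [160]
LOAD_CONST → push 2. Stack: [160, 2]
BINARY_OP << → 160 << 2 = 640. Stack: [640]
STORE_FAST r → r=640. Stack: []
LOAD_FAST i → push 2. Stack: [2]
LOAD_CONST → push 1. Stack: [2, 1]
BINARY_OP + → 2 + 1 = 3. Stack: [3]
STORE_FAST i → i=3. Stack: []
LOAD_FAST i → push 3. Stack: [3]
LOAD_CONST → push 3. Stack: [3, 3]
COMPARE_OP bool(<) → 3 vs 3 = False. Stack: [False]
POP_JUMP_IF_FALSE → pop False; jump. Stack: []
LOAD_FAST r → push 640. Stack: [640]
RETURN_VALUE → return 640.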